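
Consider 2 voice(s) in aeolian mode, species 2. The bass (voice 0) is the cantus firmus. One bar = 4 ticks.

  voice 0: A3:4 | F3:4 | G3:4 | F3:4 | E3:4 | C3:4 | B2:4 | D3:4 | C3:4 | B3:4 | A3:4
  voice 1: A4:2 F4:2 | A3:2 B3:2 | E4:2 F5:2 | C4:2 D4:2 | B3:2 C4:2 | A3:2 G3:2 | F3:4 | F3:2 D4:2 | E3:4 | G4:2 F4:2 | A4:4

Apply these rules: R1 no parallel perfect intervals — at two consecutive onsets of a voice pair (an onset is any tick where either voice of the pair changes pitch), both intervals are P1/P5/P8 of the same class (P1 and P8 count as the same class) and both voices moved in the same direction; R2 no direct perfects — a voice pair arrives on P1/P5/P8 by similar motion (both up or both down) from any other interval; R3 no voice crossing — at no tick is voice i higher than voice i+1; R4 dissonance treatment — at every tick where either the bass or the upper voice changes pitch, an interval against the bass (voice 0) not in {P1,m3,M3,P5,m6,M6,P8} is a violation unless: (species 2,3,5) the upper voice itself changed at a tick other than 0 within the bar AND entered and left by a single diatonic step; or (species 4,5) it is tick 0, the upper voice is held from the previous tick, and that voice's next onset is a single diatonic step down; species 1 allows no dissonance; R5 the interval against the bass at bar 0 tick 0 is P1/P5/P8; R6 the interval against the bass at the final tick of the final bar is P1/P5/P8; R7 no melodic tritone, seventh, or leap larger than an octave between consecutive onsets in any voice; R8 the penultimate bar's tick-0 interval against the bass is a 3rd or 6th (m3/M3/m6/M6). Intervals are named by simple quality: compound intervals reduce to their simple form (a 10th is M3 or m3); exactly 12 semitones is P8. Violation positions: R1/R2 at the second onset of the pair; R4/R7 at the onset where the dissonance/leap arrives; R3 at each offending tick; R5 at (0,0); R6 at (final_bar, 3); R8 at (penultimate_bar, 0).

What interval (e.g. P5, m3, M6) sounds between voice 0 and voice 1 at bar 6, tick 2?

voice 0=B2 voice 1=F3 -> TT

TT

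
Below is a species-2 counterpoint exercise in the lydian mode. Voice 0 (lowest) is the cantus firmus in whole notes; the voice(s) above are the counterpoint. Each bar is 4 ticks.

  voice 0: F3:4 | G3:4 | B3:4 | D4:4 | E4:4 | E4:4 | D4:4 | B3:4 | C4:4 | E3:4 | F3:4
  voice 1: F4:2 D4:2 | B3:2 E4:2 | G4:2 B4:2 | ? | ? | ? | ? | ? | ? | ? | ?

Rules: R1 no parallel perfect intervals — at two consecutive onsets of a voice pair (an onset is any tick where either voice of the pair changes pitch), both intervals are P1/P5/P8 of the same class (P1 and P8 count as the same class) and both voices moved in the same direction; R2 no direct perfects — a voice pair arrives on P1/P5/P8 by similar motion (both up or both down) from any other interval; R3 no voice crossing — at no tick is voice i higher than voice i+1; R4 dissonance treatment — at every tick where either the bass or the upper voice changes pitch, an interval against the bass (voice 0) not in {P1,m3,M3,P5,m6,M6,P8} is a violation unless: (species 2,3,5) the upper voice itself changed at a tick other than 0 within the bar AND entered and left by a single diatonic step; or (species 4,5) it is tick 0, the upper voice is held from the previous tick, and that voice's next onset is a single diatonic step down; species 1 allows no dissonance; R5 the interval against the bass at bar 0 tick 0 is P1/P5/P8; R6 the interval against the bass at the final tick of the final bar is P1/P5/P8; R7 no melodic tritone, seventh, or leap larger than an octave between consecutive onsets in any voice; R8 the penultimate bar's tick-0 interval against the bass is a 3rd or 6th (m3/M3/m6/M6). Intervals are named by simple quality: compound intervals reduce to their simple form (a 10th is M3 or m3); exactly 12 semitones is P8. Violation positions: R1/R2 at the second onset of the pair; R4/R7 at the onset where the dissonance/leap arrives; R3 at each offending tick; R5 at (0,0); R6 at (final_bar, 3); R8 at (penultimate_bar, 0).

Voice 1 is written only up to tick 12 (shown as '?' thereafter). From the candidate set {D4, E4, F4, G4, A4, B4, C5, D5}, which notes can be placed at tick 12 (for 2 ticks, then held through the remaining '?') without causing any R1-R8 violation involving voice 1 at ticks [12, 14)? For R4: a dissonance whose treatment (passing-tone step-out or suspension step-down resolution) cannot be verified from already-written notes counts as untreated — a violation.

{A4, B4, D4}

D4: legal
E4: violates R4
F4: violates R7
G4: violates R4
A4: legal
B4: legal
C5: violates R4
D5: violates R1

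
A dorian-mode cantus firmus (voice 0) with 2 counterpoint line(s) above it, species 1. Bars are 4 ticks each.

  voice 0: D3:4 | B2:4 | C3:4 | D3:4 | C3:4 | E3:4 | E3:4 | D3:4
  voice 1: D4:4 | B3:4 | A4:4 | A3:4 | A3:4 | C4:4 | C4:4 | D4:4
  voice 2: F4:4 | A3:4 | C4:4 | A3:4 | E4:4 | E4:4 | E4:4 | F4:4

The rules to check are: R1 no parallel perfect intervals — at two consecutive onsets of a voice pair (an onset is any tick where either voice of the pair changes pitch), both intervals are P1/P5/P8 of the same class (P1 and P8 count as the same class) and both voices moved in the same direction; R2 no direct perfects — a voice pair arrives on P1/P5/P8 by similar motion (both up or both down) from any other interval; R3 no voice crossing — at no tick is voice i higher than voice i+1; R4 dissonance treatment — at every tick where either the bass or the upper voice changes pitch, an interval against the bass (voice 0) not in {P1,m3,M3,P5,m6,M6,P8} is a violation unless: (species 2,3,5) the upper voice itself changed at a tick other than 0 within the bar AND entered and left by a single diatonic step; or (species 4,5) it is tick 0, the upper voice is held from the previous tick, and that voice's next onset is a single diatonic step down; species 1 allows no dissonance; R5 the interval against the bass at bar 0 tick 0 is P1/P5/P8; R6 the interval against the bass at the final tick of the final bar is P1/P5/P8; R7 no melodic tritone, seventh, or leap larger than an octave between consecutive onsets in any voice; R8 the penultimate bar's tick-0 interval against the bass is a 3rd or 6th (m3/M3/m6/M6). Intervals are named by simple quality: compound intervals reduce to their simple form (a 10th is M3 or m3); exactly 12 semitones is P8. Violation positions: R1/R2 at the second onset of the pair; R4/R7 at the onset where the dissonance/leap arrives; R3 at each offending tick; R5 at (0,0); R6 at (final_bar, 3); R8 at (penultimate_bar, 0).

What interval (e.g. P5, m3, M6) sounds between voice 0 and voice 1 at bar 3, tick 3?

P5

voice 0=D3 voice 1=A3 -> P5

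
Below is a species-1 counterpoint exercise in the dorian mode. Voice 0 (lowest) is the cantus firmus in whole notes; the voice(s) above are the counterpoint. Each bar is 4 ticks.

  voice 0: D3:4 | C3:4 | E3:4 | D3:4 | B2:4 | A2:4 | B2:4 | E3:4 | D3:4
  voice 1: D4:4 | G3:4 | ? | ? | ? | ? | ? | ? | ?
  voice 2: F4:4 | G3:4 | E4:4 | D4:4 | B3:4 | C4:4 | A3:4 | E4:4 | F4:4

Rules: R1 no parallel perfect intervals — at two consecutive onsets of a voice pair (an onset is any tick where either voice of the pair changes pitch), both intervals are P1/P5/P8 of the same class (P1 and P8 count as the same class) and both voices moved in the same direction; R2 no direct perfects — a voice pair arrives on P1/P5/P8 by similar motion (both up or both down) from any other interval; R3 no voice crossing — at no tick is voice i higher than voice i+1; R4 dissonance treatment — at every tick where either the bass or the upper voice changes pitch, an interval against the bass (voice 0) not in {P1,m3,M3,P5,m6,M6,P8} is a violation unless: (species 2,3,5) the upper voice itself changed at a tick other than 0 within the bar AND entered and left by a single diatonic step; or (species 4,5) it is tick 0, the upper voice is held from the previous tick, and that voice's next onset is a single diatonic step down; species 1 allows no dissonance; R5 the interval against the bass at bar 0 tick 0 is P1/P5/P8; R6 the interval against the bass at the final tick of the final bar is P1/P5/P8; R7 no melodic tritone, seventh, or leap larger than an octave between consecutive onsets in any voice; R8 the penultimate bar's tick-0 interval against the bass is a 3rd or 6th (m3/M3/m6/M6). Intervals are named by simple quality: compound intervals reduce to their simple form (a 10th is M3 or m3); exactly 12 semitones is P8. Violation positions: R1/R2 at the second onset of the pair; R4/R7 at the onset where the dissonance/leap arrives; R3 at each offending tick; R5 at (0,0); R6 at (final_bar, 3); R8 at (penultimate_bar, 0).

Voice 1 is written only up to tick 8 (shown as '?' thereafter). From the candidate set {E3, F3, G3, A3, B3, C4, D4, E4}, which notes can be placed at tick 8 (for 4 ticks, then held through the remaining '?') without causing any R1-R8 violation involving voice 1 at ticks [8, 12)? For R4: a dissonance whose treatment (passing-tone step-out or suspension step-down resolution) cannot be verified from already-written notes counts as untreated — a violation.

E3: legal
F3: violates R4
G3: legal
A3: violates R2,R4
B3: violates R1
C4: legal
D4: violates R4
E4: violates R1,R2

{C4, E3, G3}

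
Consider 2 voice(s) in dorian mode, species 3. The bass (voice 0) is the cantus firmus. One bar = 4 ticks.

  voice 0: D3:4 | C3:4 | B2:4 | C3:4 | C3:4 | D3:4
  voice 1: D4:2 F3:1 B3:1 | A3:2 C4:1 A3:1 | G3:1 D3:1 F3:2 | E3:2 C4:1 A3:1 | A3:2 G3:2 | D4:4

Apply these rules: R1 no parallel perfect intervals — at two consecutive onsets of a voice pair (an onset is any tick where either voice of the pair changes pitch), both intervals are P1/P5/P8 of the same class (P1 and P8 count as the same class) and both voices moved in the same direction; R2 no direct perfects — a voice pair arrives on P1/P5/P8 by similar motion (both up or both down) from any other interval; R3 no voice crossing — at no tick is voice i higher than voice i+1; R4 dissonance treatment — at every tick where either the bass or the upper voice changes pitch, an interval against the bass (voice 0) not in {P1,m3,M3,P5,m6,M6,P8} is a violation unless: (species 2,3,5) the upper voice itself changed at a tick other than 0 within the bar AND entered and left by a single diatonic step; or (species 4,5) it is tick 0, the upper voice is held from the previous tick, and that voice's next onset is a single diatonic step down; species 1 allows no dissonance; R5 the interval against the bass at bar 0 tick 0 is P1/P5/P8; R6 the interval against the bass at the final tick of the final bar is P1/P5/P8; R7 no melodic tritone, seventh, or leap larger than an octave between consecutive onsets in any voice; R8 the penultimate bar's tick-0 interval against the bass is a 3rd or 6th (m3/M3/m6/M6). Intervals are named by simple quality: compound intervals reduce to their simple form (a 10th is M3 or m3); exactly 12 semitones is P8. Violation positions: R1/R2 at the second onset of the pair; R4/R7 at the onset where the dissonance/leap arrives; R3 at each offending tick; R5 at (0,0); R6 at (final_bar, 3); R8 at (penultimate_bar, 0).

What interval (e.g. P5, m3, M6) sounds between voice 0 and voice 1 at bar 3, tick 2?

voice 0=C3 voice 1=C4 -> P8

P8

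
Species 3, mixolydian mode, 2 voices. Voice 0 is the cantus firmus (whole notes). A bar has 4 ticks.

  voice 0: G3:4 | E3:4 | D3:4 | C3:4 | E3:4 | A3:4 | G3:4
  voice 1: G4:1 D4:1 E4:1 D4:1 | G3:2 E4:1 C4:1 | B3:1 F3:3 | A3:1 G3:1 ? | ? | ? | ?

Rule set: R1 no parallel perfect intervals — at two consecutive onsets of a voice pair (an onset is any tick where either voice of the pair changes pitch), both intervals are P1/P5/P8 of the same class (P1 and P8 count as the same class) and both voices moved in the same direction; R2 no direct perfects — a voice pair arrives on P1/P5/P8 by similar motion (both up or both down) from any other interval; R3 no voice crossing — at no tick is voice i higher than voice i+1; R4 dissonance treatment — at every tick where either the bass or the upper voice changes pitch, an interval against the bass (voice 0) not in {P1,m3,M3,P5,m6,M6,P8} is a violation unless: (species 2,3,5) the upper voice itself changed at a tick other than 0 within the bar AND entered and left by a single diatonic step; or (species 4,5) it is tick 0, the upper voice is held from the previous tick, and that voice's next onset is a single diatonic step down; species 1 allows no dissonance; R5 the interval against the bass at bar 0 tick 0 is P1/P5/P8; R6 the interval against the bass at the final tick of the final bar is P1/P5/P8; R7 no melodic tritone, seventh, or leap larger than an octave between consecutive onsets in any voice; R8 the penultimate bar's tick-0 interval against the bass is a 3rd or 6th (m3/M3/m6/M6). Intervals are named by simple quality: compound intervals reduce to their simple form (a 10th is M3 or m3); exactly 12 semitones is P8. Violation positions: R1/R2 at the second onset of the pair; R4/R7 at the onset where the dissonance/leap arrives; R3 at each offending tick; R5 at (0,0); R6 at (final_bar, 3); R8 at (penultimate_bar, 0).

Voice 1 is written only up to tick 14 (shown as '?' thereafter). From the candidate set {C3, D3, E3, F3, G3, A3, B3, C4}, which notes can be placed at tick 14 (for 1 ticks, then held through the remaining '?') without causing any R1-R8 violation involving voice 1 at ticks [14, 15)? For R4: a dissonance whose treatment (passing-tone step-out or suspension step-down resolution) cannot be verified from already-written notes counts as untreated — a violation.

C3: legal
D3: violates R4
E3: legal
F3: violates R4
G3: legal
A3: legal
B3: violates R4
C4: legal

{A3, C3, C4, E3, G3}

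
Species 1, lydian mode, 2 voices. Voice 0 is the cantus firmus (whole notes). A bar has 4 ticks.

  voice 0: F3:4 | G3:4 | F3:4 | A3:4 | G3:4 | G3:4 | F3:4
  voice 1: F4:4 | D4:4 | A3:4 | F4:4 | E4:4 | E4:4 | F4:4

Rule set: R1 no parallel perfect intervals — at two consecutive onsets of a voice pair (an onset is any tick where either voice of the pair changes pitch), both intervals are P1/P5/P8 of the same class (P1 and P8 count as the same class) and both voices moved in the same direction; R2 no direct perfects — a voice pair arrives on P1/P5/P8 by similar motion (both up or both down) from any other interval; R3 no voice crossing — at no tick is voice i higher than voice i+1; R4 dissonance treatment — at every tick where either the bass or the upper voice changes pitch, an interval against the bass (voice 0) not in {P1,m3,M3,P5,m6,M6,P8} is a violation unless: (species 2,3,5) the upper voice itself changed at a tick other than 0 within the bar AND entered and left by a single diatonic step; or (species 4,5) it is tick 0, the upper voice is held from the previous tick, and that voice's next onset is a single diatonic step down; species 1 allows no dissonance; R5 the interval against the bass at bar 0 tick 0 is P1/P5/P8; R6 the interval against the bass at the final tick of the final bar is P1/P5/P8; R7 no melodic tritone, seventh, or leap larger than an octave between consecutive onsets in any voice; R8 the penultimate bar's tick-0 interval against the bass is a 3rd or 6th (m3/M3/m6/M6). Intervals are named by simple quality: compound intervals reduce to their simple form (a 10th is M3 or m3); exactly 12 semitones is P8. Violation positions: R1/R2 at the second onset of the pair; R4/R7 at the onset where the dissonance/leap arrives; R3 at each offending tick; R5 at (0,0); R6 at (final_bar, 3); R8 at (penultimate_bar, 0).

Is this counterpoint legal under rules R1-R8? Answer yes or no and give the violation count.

Yes (0 violations)

bar 0: v0=F3 v1=F4 (P8)
bar 1: v0=G3 v1=D4 (P5)
bar 2: v0=F3 v1=A3 (M3)
bar 3: v0=A3 v1=F4 (m6)
bar 4: v0=G3 v1=E4 (M6)
bar 5: v0=G3 v1=E4 (M6)
bar 6: v0=F3 v1=F4 (P8)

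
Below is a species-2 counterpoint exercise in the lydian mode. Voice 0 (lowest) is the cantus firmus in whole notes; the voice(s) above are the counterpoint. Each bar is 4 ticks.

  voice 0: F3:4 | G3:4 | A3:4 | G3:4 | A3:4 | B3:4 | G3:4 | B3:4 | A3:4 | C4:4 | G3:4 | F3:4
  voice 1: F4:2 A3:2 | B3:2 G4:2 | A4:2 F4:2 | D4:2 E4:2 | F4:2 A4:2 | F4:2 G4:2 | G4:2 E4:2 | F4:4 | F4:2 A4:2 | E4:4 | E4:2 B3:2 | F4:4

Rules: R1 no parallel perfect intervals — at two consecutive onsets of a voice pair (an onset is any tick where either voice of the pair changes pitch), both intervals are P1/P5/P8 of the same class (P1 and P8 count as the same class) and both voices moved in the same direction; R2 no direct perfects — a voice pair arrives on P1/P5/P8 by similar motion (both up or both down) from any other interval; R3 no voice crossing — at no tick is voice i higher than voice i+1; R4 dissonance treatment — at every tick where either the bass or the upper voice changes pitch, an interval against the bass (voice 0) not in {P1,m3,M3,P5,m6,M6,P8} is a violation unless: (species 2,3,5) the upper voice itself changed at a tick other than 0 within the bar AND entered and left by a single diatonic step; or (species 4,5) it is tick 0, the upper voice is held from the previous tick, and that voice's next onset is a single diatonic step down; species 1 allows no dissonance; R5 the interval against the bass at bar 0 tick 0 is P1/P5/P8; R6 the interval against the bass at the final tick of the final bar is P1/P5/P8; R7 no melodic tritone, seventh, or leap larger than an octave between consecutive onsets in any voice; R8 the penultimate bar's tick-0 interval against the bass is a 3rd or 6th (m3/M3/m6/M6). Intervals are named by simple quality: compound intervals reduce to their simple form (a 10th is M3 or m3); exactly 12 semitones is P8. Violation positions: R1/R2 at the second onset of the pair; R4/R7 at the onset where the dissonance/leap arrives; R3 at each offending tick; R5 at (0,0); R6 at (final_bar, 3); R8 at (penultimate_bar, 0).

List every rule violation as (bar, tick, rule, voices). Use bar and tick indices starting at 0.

(2, 0, R1, (0, 1))
(3, 0, R2, (0, 1))
(5, 0, R4, (0, 1))
(7, 0, R4, (0, 1))
(11, 0, R7, (1,))

bar 0: v0=F3 v1=F4 downbeat P8
bar 1: v0=G3 v1=B3 downbeat M3
bar 2: v0=A3 v1=A4 downbeat P8
bar 3: v0=G3 v1=D4 downbeat P5
bar 4: v0=A3 v1=F4 downbeat m6
bar 5: v0=B3 v1=F4 downbeat TT
bar 6: v0=G3 v1=G4 downbeat P8
bar 7: v0=B3 v1=F4 downbeat TT
bar 8: v0=A3 v1=F4 downbeat m6
bar 9: v0=C4 v1=E4 downbeat M3
bar 10: v0=G3 v1=E4 downbeat M6
bar 11: v0=F3 v1=F4 downbeat P8
  -> R1 @ bar 2 tick 0 v(0, 1): G3/G4 P8 -> A3/A4 P8 similar
  -> R2 @ bar 3 tick 0 v(0, 1): A3/F4 m6 -> G3/D4 P5 similar
  -> R4 @ bar 5 tick 0 v(0, 1): B3/F4 TT untreated
  -> R4 @ bar 7 tick 0 v(0, 1): B3/F4 TT untreated
  -> R7 @ bar 11 tick 0 v(1,): B3->F4 leap 6st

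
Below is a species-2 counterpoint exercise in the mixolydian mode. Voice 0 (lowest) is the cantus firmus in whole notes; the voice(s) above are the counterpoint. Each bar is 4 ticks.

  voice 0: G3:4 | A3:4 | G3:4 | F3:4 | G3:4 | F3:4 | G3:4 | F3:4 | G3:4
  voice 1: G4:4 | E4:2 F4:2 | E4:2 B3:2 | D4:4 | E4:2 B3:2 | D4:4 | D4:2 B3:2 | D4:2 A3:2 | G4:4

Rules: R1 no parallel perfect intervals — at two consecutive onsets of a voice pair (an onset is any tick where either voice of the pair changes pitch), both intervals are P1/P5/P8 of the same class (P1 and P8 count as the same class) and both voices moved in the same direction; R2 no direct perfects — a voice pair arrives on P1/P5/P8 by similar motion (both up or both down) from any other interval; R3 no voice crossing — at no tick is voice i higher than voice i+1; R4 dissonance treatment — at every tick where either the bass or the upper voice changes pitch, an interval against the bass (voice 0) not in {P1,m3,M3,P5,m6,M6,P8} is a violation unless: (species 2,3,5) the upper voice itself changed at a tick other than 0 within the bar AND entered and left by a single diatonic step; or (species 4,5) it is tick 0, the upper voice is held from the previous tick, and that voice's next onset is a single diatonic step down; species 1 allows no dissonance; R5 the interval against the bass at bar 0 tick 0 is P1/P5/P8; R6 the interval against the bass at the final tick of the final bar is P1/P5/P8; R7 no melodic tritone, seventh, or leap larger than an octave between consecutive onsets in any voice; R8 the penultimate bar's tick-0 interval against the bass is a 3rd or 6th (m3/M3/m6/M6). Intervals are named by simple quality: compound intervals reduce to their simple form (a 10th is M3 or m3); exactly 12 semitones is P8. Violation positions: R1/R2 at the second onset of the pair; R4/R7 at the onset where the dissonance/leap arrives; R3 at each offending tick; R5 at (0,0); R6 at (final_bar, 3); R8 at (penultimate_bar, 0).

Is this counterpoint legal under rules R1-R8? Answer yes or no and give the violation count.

bar 0: v0=G3 v1=G4 (P8)
bar 1: v0=A3 v1=E4 (P5)
bar 2: v0=G3 v1=E4 (M6)
bar 3: v0=F3 v1=D4 (M6)
bar 4: v0=G3 v1=E4 (M6)
bar 5: v0=F3 v1=D4 (M6)
bar 6: v0=G3 v1=D4 (P5)
bar 7: v0=F3 v1=D4 (M6)
bar 8: v0=G3 v1=G4 (P8)
  R2 @ bar8.0: F3/A3 M3 -> G3/G4 P8 similar
  R7 @ bar8.0: A3->G4 leap 10st

No (2 violations)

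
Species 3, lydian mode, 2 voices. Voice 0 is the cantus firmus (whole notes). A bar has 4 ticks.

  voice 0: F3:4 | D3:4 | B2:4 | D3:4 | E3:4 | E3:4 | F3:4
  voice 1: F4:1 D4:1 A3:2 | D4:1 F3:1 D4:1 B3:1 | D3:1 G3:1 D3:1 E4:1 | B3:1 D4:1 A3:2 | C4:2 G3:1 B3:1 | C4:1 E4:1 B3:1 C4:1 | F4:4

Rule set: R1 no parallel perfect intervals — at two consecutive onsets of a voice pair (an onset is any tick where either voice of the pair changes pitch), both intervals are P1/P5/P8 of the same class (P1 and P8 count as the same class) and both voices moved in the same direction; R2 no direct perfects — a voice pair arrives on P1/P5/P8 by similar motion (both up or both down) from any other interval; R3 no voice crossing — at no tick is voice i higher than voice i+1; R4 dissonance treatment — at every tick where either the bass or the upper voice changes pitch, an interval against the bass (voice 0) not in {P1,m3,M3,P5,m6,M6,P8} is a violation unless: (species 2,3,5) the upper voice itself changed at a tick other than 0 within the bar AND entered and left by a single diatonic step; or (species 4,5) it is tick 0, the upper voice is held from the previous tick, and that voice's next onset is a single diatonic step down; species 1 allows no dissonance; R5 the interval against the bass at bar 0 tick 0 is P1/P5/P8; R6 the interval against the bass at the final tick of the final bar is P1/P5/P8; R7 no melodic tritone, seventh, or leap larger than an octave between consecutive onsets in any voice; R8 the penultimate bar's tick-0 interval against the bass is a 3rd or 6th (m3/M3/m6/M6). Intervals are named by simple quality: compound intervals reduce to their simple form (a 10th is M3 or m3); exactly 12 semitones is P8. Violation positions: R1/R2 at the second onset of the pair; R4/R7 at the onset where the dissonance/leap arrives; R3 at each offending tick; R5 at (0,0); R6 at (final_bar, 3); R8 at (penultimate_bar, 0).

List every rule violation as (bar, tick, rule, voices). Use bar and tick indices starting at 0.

(2, 3, R4, (0, 1))
(2, 3, R7, (1,))
(6, 0, R2, (0, 1))

bar 0: v0=F3 v1=F4 downbeat P8
bar 1: v0=D3 v1=D4 downbeat P8
bar 2: v0=B2 v1=D3 downbeat m3
bar 3: v0=D3 v1=B3 downbeat M6
bar 4: v0=E3 v1=C4 downbeat m6
bar 5: v0=E3 v1=C4 downbeat m6
bar 6: v0=F3 v1=F4 downbeat P8
  -> R4 @ bar 2 tick 3 v(0, 1): B2/E4 P4 untreated
  -> R7 @ bar 2 tick 3 v(1,): D3->E4 leap 14st
  -> R2 @ bar 6 tick 0 v(0, 1): E3/C4 m6 -> F3/F4 P8 similar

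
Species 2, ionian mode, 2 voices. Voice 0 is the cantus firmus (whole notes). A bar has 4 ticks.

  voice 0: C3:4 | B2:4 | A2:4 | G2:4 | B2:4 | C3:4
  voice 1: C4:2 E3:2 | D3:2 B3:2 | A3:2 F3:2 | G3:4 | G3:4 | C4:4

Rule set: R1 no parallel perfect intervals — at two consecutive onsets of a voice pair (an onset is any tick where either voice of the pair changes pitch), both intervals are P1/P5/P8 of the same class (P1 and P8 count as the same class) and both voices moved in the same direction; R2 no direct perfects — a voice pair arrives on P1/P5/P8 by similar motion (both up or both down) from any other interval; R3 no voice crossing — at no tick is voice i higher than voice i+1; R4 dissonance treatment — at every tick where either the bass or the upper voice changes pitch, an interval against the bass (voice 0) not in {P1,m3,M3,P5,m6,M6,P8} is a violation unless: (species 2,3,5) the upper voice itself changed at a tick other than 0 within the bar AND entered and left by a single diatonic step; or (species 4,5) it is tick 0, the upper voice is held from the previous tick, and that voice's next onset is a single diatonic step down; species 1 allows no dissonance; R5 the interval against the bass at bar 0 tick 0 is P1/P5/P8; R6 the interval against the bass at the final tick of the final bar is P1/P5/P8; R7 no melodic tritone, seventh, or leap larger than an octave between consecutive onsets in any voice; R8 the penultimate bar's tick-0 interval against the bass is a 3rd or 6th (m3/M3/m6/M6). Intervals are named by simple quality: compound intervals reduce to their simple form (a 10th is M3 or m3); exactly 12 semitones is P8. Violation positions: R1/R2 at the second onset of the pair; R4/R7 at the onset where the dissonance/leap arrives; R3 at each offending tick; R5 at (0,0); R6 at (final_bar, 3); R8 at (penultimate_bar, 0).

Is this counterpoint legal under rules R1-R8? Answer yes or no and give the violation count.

bar 0: v0=C3 v1=C4 (P8)
bar 1: v0=B2 v1=D3 (m3)
bar 2: v0=A2 v1=A3 (P8)
bar 3: v0=G2 v1=G3 (P8)
bar 4: v0=B2 v1=G3 (m6)
bar 5: v0=C3 v1=C4 (P8)
  R1 @ bar2.0: B2/B3 P8 -> A2/A3 P8 similar
  R2 @ bar5.0: B2/G3 m6 -> C3/C4 P8 similar

No (2 violations)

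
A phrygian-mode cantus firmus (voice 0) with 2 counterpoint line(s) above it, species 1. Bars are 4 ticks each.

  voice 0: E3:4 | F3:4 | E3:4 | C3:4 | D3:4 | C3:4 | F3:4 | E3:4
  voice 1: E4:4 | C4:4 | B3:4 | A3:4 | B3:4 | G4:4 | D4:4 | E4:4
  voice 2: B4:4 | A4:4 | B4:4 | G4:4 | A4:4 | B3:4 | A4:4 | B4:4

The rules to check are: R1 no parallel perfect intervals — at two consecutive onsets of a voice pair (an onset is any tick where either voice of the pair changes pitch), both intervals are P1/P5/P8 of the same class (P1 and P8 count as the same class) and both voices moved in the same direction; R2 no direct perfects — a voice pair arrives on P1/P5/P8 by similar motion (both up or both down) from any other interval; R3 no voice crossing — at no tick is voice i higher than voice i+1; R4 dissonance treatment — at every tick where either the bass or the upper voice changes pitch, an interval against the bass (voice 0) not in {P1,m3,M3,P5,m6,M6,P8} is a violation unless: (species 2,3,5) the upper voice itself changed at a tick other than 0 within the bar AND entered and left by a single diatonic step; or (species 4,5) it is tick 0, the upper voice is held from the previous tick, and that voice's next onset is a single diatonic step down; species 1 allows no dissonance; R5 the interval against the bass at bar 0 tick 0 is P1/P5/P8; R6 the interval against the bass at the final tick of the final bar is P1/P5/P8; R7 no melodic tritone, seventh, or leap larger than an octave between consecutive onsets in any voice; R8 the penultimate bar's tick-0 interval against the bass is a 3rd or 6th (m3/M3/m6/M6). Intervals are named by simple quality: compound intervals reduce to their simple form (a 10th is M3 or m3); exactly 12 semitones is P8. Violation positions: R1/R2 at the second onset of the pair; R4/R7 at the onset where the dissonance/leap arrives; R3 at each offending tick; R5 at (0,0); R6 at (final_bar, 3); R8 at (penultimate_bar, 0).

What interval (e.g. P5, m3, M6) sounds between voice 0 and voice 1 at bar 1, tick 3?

P5

voice 0=F3 voice 1=C4 -> P5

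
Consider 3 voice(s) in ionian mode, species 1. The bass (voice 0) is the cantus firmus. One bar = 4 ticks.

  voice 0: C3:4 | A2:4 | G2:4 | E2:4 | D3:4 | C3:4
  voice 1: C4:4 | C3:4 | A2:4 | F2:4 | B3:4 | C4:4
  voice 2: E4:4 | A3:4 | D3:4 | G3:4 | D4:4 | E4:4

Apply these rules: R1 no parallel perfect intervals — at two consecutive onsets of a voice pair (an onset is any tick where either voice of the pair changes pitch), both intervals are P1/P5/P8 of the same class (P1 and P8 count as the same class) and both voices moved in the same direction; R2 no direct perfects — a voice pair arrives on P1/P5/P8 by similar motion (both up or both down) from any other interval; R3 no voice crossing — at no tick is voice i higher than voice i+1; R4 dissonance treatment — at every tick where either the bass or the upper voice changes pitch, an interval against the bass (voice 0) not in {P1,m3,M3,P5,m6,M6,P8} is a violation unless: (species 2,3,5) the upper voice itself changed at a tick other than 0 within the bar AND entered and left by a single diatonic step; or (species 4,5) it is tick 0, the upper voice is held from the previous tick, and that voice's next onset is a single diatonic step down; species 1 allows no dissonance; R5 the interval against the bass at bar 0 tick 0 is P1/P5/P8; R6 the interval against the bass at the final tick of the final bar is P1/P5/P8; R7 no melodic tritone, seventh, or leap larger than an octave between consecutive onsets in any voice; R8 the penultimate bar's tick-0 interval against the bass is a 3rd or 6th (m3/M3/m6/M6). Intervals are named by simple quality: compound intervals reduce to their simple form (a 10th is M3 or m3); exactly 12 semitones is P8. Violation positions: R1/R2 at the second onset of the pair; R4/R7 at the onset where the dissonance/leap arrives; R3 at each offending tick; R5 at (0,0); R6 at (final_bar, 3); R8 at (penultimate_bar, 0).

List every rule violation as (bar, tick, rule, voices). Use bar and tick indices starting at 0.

(0, 0, R5, (0, 2))
(1, 0, R2, (0, 2))
(2, 0, R2, (0, 2))
(2, 0, R4, (0, 1))
(3, 0, R4, (0, 1))
(4, 0, R2, (0, 2))
(4, 0, R7, (0,))
(4, 0, R7, (1,))
(4, 0, R8, (0, 2))
(5, 3, R6, (0, 2))

bar 0: v0=C3 v1=C4 v2=E4 downbeat M3
bar 1: v0=A2 v1=C3 v2=A3 downbeat P8
bar 2: v0=G2 v1=A2 v2=D3 downbeat P5
bar 3: v0=E2 v1=F2 v2=G3 downbeat m3
bar 4: v0=D3 v1=B3 v2=D4 downbeat P8
bar 5: v0=C3 v1=C4 v2=E4 downbeat M3
  -> R5 @ bar 0 tick 0 v(0, 2): opens on M3
  -> R2 @ bar 1 tick 0 v(0, 2): C3/E4 M3 -> A2/A3 P8 similar
  -> R2 @ bar 2 tick 0 v(0, 2): A2/A3 P8 -> G2/D3 P5 similar
  -> R4 @ bar 2 tick 0 v(0, 1): G2/A2 M2 untreated
  -> R4 @ bar 3 tick 0 v(0, 1): E2/F2 m2 untreated
  -> R2 @ bar 4 tick 0 v(0, 2): E2/G3 m3 -> D3/D4 P8 similar
  -> R7 @ bar 4 tick 0 v(0,): E2->D3 leap 10st
  -> R7 @ bar 4 tick 0 v(1,): F2->B3 leap 18st
  -> R8 @ bar 4 tick 0 v(0, 2): penult P8 not 3rd/6th
  -> R6 @ bar 5 tick 3 v(0, 2): closes on M3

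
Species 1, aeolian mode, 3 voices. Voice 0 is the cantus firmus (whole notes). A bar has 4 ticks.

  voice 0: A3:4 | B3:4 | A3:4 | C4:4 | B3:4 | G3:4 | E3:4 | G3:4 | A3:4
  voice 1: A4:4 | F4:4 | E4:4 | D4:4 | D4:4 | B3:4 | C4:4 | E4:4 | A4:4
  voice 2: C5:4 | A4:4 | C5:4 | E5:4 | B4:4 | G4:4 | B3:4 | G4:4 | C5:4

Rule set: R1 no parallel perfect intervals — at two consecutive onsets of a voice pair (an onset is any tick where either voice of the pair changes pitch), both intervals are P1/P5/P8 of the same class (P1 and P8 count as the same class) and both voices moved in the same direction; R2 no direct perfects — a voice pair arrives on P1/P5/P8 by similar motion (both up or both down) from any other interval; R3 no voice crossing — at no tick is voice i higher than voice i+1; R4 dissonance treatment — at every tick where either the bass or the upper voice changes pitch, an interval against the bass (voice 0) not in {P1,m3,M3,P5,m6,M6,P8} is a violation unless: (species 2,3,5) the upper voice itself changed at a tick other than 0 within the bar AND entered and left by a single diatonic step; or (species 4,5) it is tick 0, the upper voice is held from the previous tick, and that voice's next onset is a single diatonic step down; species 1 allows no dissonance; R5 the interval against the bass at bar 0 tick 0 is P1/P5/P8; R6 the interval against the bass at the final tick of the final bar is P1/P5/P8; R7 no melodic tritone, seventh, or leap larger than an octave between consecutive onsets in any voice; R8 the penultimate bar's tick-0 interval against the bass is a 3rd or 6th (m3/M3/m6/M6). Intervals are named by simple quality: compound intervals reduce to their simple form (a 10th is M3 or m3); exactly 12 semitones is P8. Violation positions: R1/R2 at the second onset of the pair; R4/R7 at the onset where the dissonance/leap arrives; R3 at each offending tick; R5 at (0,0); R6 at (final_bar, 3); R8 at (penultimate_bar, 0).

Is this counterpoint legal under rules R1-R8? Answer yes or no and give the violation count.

No (16 violations)

bar 0: v0=A3 v1=A4 v2=C5 (m3)
bar 1: v0=B3 v1=F4 v2=A4 (m7)
bar 2: v0=A3 v1=E4 v2=C5 (m3)
bar 3: v0=C4 v1=D4 v2=E5 (M3)
bar 4: v0=B3 v1=D4 v2=B4 (P8)
bar 5: v0=G3 v1=B3 v2=G4 (P8)
bar 6: v0=E3 v1=C4 v2=B3 (P5)
bar 7: v0=G3 v1=E4 v2=G4 (P8)
bar 8: v0=A3 v1=A4 v2=C5 (m3)
  R5 @ bar0.0: opens on m3
  R4 @ bar1.0: B3/F4 TT untreated
  R4 @ bar1.0: B3/A4 m7 untreated
  R2 @ bar2.0: B3/F4 TT -> A3/E4 P5 similar
  R4 @ bar3.0: C4/D4 M2 untreated
  R2 @ bar4.0: C4/E5 M3 -> B3/B4 P8 similar
  R1 @ bar5.0: B3/B4 P8 -> G3/G4 P8 similar
  R2 @ bar6.0: G3/G4 P8 -> E3/B3 P5 similar
  R3 @ bar6.0: C4 above B3
  R3 @ bar6.1: C4 above B3
  R3 @ bar6.2: C4 above B3
  R3 @ bar6.3: C4 above B3
  R2 @ bar7.0: E3/B3 P5 -> G3/G4 P8 similar
  R8 @ bar7.0: penult P8 not 3rd/6th
  R2 @ bar8.0: G3/E4 M6 -> A3/A4 P8 similar
  R6 @ bar8.3: closes on m3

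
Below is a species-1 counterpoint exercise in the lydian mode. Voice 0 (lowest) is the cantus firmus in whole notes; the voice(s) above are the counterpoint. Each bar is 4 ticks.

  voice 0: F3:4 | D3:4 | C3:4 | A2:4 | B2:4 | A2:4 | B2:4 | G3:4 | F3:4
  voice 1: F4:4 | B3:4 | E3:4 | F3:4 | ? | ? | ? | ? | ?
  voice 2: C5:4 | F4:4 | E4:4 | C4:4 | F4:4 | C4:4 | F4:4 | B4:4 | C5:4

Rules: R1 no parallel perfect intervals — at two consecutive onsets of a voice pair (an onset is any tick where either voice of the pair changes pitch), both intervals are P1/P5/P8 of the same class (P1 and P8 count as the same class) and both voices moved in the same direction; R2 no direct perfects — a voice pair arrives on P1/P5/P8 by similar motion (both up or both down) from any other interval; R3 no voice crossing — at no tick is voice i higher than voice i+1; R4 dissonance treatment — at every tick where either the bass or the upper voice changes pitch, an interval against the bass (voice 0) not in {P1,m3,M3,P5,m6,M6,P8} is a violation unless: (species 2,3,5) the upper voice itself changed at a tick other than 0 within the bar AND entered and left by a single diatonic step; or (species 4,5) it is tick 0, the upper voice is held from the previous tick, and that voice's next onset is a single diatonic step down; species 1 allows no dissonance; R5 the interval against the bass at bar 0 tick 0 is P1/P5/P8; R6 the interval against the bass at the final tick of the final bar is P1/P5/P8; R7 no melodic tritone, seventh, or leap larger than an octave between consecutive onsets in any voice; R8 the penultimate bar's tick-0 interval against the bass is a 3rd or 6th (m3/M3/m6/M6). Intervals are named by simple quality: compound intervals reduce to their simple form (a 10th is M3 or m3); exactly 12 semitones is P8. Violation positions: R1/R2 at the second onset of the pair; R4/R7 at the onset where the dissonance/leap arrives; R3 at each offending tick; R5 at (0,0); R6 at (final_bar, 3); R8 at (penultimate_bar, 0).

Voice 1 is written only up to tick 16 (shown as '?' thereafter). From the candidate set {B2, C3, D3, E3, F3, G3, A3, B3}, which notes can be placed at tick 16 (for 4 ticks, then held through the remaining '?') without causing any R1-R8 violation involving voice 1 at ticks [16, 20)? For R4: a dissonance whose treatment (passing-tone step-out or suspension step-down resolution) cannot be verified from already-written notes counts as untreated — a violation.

B2: violates R7
C3: violates R4
D3: legal
E3: violates R4
F3: violates R4
G3: legal
A3: violates R4
B3: violates R2,R7

{D3, G3}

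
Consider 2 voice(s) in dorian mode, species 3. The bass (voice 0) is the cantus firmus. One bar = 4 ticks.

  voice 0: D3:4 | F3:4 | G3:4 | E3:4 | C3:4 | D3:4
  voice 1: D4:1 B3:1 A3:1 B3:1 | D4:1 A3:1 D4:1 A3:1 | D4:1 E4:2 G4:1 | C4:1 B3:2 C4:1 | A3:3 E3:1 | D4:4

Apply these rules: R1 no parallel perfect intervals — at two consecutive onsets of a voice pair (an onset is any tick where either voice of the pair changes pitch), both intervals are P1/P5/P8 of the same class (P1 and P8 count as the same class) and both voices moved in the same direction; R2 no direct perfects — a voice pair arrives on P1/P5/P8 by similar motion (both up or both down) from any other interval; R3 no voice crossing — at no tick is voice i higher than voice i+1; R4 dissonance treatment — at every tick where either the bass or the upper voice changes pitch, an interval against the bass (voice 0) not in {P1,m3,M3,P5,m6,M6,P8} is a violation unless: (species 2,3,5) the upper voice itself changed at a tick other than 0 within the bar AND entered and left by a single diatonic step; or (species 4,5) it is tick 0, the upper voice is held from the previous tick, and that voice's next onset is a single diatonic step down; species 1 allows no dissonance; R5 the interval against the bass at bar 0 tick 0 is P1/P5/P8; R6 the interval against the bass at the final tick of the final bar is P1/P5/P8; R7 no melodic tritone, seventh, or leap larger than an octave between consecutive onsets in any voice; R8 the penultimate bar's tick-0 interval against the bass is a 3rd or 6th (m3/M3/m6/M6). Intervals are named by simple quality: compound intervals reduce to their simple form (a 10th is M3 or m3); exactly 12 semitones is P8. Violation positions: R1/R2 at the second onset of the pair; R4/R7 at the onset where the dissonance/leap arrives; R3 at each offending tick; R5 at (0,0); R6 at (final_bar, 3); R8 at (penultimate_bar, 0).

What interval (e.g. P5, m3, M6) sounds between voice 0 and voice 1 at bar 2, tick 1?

M6

voice 0=G3 voice 1=E4 -> M6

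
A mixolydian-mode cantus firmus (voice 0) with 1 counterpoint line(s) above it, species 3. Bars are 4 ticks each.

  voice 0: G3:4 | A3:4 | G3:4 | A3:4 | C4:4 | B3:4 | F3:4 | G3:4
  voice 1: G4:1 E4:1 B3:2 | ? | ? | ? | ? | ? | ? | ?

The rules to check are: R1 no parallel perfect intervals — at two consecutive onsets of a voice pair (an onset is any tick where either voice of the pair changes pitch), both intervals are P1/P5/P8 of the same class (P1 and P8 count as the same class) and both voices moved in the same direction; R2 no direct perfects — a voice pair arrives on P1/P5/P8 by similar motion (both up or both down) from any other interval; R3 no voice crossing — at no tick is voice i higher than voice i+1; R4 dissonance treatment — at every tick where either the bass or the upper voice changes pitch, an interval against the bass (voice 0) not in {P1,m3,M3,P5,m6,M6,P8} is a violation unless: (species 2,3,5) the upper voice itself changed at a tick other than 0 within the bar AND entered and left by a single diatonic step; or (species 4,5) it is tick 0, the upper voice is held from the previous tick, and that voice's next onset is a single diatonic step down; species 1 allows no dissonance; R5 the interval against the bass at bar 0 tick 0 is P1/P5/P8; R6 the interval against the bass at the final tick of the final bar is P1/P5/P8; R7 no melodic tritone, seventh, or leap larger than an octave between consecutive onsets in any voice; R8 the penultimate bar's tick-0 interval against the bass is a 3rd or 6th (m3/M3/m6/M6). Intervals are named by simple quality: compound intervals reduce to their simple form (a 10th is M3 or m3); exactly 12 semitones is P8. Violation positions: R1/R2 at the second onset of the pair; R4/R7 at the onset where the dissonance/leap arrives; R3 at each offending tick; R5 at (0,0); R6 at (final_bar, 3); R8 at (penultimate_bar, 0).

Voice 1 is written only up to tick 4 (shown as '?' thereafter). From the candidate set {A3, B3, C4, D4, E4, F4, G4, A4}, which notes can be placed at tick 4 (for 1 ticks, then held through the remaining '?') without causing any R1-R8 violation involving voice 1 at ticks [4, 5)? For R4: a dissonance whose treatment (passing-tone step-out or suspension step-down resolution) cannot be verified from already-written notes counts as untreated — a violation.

{A3, C4}

A3: legal
B3: violates R4
C4: legal
D4: violates R4
E4: violates R2
F4: violates R7
G4: violates R4
A4: violates R2,R7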